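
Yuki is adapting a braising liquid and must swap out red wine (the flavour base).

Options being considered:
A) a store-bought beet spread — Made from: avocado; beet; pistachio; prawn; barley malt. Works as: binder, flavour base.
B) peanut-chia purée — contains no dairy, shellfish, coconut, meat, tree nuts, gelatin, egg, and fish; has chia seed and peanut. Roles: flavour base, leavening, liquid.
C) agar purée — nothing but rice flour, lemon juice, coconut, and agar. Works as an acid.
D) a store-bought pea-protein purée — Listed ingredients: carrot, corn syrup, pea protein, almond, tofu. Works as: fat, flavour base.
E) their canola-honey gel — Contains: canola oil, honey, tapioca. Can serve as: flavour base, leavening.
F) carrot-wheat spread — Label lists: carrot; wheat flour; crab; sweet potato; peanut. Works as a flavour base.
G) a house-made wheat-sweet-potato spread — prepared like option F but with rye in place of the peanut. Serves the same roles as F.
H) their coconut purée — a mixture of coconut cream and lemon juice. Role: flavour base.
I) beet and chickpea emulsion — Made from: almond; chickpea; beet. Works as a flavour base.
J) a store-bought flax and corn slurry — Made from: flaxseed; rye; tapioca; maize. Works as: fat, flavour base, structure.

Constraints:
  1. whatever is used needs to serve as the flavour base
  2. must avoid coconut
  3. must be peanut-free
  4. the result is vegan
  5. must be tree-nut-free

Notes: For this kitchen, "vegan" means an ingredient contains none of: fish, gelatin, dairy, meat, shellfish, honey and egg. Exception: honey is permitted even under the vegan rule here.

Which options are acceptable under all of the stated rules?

E, J

A: has prawn, so not vegan; has pistachio, so not tree-nut-free — out
B: has peanut, so not peanut-free — no
C: not usable as a flavour base; has coconut, so not coconut-free — reject
D: has almond, so not tree-nut-free — out
E: honey is permitted under the vegan carve-out; nothing else excluded — valid
F: has crab, so not vegan; has peanut, so not peanut-free — reject
G: has crab, so not vegan — reject
H: has coconut cream, so not coconut-free — no
I: has almond, so not tree-nut-free — reject
J: all constraints satisfied — keep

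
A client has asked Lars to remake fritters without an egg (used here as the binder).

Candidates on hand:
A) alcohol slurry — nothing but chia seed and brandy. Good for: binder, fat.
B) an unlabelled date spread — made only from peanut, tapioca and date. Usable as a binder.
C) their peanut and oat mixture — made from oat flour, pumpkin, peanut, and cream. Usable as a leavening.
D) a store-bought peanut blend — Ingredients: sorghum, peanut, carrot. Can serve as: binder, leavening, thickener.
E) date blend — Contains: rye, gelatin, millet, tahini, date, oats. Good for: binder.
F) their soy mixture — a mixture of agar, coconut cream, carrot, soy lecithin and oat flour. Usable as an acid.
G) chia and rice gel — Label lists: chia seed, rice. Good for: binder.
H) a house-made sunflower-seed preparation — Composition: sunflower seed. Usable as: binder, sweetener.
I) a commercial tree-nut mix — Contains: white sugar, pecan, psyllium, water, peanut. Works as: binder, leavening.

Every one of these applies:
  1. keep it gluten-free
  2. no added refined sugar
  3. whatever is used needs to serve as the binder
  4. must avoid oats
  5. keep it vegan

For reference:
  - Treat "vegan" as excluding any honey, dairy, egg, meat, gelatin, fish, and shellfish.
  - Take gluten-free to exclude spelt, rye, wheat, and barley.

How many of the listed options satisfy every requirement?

A: nothing on the exclusion list — valid
B: gluten-free, no oats — OK
C: not usable as a binder; has cream, so not vegan (and 1 more) — reject
D: only peanut, carrot and sorghum; none excluded — keep
E: has gelatin, so not vegan; has rye, so not gluten-free (and 1 more) — reject
F: not usable as a binder; has oat flour, so not oat-free — reject
G: only rice and chia seed; none excluded — OK
H: only sunflower seed; none excluded — valid
I: has white sugar, so not no-added-sugar — out

5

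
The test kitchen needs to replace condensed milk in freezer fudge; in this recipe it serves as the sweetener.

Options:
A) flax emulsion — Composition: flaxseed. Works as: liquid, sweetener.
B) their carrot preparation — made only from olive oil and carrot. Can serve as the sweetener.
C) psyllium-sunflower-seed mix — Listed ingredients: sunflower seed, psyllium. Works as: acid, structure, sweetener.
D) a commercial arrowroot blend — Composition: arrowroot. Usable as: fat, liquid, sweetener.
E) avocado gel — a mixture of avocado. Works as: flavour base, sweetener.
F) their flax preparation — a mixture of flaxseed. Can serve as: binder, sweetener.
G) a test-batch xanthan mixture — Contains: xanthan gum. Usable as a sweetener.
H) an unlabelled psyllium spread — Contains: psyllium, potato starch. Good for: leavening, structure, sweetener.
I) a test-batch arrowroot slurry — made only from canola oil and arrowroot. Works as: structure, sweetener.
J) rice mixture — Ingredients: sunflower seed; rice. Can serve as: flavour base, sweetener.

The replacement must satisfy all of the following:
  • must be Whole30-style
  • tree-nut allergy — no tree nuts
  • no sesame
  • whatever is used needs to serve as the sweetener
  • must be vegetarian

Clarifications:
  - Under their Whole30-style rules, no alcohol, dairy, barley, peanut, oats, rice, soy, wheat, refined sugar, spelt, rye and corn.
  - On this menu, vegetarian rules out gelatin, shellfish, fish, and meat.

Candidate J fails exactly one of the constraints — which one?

Whole30-style

usable as a sweetener: satisfied
Whole30-style: has rice — fails
vegetarian: satisfied
sesame-free: satisfied
tree-nut-free: satisfied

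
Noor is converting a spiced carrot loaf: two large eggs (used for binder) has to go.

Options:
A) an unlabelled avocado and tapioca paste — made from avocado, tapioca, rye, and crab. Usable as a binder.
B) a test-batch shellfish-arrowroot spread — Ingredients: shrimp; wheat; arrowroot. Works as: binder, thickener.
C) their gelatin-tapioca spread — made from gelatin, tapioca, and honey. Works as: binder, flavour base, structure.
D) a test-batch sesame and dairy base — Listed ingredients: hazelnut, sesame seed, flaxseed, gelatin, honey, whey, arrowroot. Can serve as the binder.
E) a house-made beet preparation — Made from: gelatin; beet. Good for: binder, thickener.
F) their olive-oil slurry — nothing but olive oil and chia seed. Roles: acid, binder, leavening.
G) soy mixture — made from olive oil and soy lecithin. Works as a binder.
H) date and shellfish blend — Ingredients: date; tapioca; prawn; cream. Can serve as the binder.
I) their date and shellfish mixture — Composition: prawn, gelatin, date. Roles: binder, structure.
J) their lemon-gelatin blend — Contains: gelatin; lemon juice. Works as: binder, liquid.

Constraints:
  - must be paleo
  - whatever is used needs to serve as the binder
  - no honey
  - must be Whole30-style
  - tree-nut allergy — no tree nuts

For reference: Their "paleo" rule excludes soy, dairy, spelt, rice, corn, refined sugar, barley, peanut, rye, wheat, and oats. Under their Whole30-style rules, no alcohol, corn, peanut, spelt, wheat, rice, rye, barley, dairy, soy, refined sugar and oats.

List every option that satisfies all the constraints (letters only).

E, F, I, J

A: has rye, so not paleo; has rye, so not Whole30-style — no
B: has wheat, so not paleo; has wheat, so not Whole30-style — no
C: has honey, so not honey-free — no
D: has whey, so not paleo; has whey, so not Whole30-style (and 2 more) — reject
E: only gelatin and beet; none excluded — OK
F: works as a binder, no honey, no tree nuts — keep
G: has soy lecithin, so not paleo; has soy lecithin, so not Whole30-style — reject
H: has cream, so not paleo; has cream, so not Whole30-style — no
I: only gelatin, prawn, and date; none excluded — keep
J: only gelatin and lemon juice; none excluded — valid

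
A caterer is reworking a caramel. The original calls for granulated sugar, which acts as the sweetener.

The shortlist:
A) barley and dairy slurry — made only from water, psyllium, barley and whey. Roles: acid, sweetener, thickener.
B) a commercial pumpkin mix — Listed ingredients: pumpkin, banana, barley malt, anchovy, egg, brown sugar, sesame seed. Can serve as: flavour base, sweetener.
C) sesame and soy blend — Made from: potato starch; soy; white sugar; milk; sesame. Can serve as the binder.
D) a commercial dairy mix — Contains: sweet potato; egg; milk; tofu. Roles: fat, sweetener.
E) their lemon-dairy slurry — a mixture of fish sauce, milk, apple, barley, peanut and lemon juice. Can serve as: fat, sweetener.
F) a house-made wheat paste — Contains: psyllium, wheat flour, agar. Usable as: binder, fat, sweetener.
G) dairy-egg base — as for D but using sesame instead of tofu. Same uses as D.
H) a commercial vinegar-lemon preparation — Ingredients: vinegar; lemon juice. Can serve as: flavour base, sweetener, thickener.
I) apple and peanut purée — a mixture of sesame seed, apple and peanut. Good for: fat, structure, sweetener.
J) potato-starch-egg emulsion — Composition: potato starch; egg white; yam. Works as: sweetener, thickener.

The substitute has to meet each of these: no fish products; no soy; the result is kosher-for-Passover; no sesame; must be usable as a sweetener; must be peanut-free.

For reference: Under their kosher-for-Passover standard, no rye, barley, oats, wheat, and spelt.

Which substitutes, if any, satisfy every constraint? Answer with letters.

A: has barley, so not kosher-for-Passover — no
B: has barley malt, so not kosher-for-Passover; has anchovy, so not fish-free (and 1 more) — no
C: not usable as a sweetener; has sesame, so not sesame-free (and 1 more) — no
D: has tofu, so not soy-free — out
E: has barley, so not kosher-for-Passover; has fish sauce, so not fish-free (and 1 more) — reject
F: has wheat flour, so not kosher-for-Passover — out
G: has sesame, so not sesame-free — reject
H: only lemon juice and vinegar; none excluded — keep
I: has sesame seed, so not sesame-free; has peanut, so not peanut-free — out
J: only egg white, yam and potato starch; none excluded — keep

H, J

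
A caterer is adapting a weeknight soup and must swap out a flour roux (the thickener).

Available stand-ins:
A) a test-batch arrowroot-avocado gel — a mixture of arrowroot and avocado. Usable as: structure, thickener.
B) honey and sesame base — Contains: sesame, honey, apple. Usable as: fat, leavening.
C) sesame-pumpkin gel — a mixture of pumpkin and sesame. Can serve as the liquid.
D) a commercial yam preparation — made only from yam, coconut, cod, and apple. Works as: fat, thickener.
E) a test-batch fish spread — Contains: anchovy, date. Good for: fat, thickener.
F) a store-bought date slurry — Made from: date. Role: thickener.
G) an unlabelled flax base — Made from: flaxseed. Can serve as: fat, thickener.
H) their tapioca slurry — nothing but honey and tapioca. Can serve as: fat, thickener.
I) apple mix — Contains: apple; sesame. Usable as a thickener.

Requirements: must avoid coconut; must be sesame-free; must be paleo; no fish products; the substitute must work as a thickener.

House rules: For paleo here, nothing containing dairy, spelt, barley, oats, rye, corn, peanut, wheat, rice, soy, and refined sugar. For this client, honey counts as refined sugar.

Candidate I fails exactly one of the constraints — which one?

usable as a thickener: satisfied
paleo: satisfied
sesame-free: has sesame — fails
coconut-free: satisfied
fish-free: satisfied

sesame-free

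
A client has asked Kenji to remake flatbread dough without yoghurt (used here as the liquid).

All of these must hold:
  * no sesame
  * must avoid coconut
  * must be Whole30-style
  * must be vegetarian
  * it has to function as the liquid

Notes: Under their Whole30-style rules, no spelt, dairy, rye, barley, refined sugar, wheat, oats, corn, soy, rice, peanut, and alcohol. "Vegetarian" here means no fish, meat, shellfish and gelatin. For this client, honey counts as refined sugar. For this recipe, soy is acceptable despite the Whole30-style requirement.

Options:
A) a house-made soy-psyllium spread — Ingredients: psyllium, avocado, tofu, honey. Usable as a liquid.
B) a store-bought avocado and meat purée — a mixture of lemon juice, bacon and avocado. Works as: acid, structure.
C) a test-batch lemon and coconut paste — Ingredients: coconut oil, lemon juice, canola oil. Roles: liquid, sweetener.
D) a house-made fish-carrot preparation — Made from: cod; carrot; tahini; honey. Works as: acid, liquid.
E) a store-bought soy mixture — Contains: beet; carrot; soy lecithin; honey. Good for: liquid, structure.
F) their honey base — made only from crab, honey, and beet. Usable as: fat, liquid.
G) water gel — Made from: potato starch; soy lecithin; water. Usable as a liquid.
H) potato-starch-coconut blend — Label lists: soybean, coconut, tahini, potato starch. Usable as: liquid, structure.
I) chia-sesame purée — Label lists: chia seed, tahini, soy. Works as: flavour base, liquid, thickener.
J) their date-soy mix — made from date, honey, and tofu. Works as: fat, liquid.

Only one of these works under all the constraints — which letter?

A: has honey, so not Whole30-style — reject
B: not usable as a liquid; has bacon, so not vegetarian — out
C: has coconut oil, so not coconut-free — reject
D: has honey, so not Whole30-style; has cod, so not vegetarian (and 1 more) — no
E: has honey, so not Whole30-style — out
F: has honey, so not Whole30-style; has crab, so not vegetarian — out
G: soy is permitted under the Whole30-style carve-out; nothing else excluded — keep
H: has coconut, so not coconut-free; has tahini, so not sesame-free — out
I: has tahini, so not sesame-free — out
J: has honey, so not Whole30-style — no

G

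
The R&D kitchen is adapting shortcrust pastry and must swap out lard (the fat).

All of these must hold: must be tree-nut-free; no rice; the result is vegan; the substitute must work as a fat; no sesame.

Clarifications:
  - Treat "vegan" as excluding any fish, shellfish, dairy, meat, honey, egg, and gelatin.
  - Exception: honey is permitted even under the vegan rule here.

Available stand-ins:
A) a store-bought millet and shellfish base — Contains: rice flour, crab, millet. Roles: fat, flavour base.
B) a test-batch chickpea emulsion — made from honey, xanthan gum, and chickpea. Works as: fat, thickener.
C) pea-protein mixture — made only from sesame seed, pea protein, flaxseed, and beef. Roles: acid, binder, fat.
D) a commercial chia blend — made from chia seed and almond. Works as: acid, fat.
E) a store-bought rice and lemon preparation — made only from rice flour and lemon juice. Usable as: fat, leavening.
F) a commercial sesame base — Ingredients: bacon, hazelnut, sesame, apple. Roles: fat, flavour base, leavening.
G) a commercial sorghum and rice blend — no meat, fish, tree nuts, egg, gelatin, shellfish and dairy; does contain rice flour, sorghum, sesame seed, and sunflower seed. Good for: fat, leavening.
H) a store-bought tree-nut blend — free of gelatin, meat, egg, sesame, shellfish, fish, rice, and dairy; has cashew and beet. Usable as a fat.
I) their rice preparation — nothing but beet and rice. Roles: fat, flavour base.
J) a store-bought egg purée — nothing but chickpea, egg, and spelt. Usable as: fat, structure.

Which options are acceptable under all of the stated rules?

B

A: has crab, so not vegan; has rice flour, so not rice-free — reject
B: honey is permitted under the vegan carve-out; nothing else excluded — OK
C: has beef, so not vegan; has sesame seed, so not sesame-free — no
D: has almond, so not tree-nut-free — reject
E: has rice flour, so not rice-free — reject
F: has bacon, so not vegan; has sesame, so not sesame-free (and 1 more) — reject
G: has sesame seed, so not sesame-free; has rice flour, so not rice-free — out
H: has cashew, so not tree-nut-free — no
I: has rice, so not rice-free — reject
J: has egg, so not vegan — out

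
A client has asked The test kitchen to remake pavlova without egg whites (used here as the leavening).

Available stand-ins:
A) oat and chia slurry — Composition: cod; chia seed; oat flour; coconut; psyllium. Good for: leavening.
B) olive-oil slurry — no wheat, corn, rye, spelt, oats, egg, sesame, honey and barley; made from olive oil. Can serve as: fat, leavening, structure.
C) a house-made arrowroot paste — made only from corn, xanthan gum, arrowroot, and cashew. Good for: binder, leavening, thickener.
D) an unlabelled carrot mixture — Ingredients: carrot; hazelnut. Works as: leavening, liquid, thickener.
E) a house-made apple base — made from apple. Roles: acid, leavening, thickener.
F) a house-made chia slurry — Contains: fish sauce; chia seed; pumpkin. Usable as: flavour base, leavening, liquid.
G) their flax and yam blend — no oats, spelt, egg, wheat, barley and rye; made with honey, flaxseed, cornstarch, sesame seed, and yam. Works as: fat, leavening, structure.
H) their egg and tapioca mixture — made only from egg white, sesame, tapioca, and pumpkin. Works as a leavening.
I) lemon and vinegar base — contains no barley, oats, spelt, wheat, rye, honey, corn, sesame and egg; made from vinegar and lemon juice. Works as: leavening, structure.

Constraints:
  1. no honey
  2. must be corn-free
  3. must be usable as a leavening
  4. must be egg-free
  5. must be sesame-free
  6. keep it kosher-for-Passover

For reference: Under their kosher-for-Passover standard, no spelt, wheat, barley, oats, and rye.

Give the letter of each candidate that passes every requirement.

A: has oat flour, so not kosher-for-Passover — no
B: every rule checks out — OK
C: has corn, so not corn-free — no
D: only hazelnut and carrot; none excluded — valid
E: only apple; none excluded — valid
F: works as a leavening, no honey, no sesame — OK
G: has cornstarch, so not corn-free; has sesame seed, so not sesame-free (and 1 more) — reject
H: has sesame, so not sesame-free; has egg white, so not egg-free — no
I: works as a leavening, no egg, no honey — valid

B, D, E, F, I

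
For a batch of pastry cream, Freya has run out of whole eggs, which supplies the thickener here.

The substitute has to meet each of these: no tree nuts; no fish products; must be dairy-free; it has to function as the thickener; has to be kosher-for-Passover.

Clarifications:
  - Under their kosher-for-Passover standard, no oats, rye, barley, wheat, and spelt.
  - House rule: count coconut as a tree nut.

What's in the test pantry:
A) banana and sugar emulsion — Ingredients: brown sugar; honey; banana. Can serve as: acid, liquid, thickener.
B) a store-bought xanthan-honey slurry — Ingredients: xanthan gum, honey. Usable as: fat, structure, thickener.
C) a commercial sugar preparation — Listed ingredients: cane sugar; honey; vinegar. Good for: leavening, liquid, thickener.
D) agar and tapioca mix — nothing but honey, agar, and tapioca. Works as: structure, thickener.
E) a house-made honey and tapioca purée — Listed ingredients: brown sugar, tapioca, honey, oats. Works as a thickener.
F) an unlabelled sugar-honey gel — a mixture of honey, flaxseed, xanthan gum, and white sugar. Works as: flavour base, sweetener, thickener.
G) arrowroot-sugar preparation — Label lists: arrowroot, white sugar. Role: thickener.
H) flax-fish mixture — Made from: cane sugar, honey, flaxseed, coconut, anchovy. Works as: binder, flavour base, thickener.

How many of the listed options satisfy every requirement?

A: all constraints satisfied — valid
B: works as a thickener, no fish, no dairy — OK
C: only honey, cane sugar, and vinegar; none excluded — keep
D: only honey, tapioca, and agar; none excluded — OK
E: has oats, so not kosher-for-Passover — no
F: no fish, kosher-for-Passover — valid
G: all constraints satisfied — OK
H: has coconut, so not tree-nut-free; has anchovy, so not fish-free — reject

6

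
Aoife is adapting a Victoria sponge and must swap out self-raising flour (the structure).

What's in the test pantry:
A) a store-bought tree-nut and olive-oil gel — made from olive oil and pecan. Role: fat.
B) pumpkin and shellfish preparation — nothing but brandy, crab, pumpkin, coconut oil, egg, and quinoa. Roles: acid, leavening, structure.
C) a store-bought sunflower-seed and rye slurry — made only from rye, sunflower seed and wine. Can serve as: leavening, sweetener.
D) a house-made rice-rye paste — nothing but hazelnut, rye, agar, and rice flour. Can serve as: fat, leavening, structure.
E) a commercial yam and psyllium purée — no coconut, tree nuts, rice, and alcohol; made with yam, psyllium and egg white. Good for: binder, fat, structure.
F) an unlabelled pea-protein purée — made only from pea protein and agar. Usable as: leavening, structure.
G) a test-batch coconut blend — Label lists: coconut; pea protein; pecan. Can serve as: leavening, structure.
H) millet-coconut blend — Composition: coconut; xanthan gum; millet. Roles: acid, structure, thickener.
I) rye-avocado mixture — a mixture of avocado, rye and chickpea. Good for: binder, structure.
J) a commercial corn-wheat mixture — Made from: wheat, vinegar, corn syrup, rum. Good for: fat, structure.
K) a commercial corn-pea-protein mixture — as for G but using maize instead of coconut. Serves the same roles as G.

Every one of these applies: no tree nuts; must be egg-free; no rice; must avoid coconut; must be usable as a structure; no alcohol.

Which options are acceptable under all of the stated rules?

F, I

A: not usable as a structure; has pecan, so not tree-nut-free — reject
B: has coconut oil, so not coconut-free; has brandy, so not alcohol-free (and 1 more) — no
C: not usable as a structure; has wine, so not alcohol-free — out
D: has hazelnut, so not tree-nut-free; has rice flour, so not rice-free — no
E: has egg white, so not egg-free — reject
F: no coconut, no egg — valid
G: has pecan, so not tree-nut-free; has coconut, so not coconut-free — out
H: has coconut, so not coconut-free — reject
I: only rye, avocado, and chickpea; none excluded — OK
J: has rum, so not alcohol-free — out
K: has pecan, so not tree-nut-free — reject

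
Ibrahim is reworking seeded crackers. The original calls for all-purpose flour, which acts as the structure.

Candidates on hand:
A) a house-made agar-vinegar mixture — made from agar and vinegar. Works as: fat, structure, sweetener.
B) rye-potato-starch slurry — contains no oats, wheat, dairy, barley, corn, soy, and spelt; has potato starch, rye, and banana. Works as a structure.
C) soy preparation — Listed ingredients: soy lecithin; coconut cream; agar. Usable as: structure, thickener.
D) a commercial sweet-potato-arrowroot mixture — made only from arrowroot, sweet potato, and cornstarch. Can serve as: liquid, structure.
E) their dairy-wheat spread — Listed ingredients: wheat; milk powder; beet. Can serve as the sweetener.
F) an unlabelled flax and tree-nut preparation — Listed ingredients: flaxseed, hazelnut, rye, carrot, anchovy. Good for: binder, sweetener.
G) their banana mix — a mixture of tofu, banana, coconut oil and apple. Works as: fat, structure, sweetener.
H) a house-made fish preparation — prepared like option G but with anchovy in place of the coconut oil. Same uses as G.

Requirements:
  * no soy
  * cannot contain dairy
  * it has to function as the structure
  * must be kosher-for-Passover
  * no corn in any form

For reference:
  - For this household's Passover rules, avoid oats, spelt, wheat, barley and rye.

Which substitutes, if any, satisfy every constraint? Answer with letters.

A: no dairy, no soy — valid
B: has rye, so not kosher-for-Passover — out
C: has soy lecithin, so not soy-free — no
D: has cornstarch, so not corn-free — no
E: not usable as a structure; has wheat, so not kosher-for-Passover (and 1 more) — no
F: not usable as a structure; has rye, so not kosher-for-Passover — no
G: has tofu, so not soy-free — out
H: has tofu, so not soy-free — reject

A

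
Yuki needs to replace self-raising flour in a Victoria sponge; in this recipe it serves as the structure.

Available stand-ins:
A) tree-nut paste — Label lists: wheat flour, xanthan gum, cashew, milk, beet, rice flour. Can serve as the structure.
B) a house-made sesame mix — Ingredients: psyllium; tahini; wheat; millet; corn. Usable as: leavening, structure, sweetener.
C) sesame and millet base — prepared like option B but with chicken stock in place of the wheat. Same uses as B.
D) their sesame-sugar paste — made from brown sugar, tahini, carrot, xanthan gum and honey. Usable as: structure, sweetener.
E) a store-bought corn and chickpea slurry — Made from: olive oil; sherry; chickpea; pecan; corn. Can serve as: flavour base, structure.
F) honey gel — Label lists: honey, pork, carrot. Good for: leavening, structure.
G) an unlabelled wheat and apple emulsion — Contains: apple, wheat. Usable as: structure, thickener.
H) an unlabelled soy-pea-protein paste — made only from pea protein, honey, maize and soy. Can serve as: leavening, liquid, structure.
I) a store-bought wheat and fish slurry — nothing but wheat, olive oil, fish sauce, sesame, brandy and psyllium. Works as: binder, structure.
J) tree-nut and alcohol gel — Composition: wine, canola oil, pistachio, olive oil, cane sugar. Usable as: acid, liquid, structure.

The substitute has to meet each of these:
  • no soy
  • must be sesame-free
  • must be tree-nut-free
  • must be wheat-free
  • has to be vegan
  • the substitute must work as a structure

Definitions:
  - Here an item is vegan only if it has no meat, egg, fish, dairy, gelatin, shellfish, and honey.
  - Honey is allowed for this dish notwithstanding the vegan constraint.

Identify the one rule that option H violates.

soy-free

usable as a structure: satisfied
vegan: satisfied
wheat-free: satisfied
soy-free: has soy — fails
sesame-free: satisfied
tree-nut-free: satisfied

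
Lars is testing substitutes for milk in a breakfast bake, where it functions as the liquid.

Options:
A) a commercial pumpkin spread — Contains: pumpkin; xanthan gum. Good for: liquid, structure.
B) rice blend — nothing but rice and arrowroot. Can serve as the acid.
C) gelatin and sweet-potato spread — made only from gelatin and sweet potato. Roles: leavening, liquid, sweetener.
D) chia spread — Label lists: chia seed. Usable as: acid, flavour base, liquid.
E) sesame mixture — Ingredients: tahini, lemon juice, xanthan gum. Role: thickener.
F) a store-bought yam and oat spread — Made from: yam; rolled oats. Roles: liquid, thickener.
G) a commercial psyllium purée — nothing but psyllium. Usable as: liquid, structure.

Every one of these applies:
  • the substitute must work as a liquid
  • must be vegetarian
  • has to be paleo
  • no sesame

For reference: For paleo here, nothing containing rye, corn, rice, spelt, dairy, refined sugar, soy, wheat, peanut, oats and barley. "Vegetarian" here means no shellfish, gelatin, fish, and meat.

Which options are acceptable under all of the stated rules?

A, D, G

A: only xanthan gum and pumpkin; none excluded — OK
B: not usable as a liquid; has rice, so not paleo — out
C: has gelatin, so not vegetarian — no
D: only chia seed; none excluded — OK
E: not usable as a liquid; has tahini, so not sesame-free — reject
F: has rolled oats, so not paleo — no
G: every rule checks out — OK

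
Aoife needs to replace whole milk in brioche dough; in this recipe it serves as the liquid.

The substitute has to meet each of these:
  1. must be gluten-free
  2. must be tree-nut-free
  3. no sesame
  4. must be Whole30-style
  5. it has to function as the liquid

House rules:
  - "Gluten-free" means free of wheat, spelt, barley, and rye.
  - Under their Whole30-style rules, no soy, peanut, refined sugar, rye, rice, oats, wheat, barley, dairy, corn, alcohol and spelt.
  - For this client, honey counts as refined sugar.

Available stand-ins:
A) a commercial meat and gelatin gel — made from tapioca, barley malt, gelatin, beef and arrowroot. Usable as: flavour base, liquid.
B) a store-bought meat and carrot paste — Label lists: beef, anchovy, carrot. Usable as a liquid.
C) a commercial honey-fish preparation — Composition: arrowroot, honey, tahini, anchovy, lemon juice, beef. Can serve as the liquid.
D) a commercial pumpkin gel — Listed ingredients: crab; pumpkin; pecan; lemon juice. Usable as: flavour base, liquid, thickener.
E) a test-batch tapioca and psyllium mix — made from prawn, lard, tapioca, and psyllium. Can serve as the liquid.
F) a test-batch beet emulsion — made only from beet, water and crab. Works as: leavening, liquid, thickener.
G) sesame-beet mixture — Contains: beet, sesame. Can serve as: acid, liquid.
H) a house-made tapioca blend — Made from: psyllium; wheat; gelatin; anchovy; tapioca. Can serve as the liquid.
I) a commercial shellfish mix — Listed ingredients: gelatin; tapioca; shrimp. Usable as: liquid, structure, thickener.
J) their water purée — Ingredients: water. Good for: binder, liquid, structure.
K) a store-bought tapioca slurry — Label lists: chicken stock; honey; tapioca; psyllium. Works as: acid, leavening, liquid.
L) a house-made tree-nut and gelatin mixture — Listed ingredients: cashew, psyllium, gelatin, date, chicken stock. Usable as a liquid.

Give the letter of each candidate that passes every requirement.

B, E, F, I, J

A: has barley malt, so not gluten-free; has barley malt, so not Whole30-style — out
B: works as a liquid, Whole30-style, no sesame — OK
C: has honey, so not Whole30-style; has tahini, so not sesame-free — reject
D: has pecan, so not tree-nut-free — no
E: every rule checks out — valid
F: all constraints satisfied — valid
G: has sesame, so not sesame-free — no
H: has wheat, so not gluten-free; has wheat, so not Whole30-style — no
I: every rule checks out — OK
J: only water; none excluded — keep
K: has honey, so not Whole30-style — reject
L: has cashew, so not tree-nut-free — reject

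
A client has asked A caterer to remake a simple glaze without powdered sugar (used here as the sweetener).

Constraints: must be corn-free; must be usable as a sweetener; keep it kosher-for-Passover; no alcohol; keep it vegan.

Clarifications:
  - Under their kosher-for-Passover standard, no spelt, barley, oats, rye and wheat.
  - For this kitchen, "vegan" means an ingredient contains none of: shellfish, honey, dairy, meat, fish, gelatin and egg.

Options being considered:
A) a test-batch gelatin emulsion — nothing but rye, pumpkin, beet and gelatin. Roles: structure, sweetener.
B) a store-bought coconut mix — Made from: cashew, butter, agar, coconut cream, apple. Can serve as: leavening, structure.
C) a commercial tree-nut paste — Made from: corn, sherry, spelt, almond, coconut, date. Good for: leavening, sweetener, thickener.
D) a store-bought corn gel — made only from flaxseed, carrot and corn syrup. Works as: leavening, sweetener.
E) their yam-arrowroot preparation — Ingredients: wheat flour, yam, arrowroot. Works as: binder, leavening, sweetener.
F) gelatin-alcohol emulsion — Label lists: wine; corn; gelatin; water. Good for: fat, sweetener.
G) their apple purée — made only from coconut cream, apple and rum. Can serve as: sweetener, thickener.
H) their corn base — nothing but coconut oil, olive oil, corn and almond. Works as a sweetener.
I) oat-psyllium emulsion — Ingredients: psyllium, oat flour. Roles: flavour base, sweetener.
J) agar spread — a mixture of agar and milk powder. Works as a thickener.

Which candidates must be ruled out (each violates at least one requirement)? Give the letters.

A, B, C, D, E, F, G, H, I, J

A: has rye, so not kosher-for-Passover; has gelatin, so not vegan — out
B: not usable as a sweetener; has butter, so not vegan — no
C: has spelt, so not kosher-for-Passover; has sherry, so not alcohol-free (and 1 more) — reject
D: has corn syrup, so not corn-free — reject
E: has wheat flour, so not kosher-for-Passover — reject
F: has gelatin, so not vegan; has wine, so not alcohol-free (and 1 more) — out
G: has rum, so not alcohol-free — no
H: has corn, so not corn-free — reject
I: has oat flour, so not kosher-for-Passover — out
J: not usable as a sweetener; has milk powder, so not vegan — no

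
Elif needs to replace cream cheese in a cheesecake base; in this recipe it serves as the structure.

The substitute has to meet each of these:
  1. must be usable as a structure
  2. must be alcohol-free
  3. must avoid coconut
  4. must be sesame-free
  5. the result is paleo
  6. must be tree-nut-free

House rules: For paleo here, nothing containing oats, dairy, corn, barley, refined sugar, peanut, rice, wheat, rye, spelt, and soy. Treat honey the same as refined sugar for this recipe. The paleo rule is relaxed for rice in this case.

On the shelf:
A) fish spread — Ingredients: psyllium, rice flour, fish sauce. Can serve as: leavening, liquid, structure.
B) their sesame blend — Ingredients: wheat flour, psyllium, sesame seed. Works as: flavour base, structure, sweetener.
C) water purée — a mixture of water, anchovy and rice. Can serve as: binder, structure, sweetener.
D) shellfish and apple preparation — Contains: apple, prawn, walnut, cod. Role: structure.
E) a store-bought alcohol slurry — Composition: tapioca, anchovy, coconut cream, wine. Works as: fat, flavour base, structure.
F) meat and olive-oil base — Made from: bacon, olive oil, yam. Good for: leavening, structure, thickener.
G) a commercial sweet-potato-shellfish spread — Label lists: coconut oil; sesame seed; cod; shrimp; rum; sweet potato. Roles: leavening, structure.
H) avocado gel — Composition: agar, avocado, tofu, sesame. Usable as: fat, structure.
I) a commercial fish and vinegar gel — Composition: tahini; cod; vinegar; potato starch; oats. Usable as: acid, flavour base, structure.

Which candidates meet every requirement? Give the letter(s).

A, C, F

A: rice is permitted under the paleo carve-out; nothing else excluded — valid
B: has wheat flour, so not paleo; has sesame seed, so not sesame-free — no
C: rice is permitted under the paleo carve-out; nothing else excluded — valid
D: has walnut, so not tree-nut-free — no
E: has wine, so not alcohol-free; has coconut cream, so not coconut-free — no
F: nothing on the exclusion list — OK
G: has rum, so not alcohol-free; has coconut oil, so not coconut-free (and 1 more) — reject
H: has tofu, so not paleo; has sesame, so not sesame-free — out
I: has oats, so not paleo; has tahini, so not sesame-free — no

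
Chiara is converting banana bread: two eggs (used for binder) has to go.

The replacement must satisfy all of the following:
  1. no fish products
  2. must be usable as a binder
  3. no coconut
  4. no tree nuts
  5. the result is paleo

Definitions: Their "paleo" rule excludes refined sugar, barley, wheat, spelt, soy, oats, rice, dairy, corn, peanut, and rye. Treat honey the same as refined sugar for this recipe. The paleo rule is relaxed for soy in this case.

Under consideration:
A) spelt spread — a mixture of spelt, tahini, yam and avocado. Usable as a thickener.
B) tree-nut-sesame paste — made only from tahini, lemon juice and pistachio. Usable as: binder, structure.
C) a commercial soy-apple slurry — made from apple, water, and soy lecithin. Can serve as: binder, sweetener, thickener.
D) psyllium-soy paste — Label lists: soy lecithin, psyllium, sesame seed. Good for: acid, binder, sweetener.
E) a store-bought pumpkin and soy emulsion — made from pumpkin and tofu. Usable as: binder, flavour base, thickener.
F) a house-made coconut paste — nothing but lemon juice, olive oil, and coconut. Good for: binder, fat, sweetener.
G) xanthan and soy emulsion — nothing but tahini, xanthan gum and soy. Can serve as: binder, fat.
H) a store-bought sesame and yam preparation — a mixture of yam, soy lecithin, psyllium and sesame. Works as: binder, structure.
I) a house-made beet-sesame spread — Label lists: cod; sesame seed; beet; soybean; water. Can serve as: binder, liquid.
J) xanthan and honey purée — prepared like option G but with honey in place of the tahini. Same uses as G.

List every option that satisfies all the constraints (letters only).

A: not usable as a binder; has spelt, so not paleo — out
B: has pistachio, so not tree-nut-free — no
C: soy is permitted under the paleo carve-out; nothing else excluded — keep
D: soy is permitted under the paleo carve-out; nothing else excluded — OK
E: soy is permitted under the paleo carve-out; nothing else excluded — keep
F: has coconut, so not coconut-free — no
G: soy is permitted under the paleo carve-out; nothing else excluded — keep
H: soy is permitted under the paleo carve-out; nothing else excluded — keep
I: has cod, so not fish-free — reject
J: has honey, so not paleo — reject

C, D, E, G, H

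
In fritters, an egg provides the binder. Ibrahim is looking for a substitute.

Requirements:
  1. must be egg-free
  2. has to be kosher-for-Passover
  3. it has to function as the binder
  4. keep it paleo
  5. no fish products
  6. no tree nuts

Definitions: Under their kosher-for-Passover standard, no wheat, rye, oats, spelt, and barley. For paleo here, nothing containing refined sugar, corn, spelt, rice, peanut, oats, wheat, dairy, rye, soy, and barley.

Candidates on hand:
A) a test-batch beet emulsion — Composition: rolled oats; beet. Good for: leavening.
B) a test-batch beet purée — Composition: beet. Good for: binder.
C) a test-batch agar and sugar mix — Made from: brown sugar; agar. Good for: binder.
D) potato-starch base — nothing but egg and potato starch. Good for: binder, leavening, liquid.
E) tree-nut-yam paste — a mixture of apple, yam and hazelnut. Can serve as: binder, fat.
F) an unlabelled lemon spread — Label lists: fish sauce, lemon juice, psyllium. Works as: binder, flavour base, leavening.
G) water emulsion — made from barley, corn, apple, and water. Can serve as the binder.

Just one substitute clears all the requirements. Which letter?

B

A: not usable as a binder; has rolled oats, so not kosher-for-Passover (and 1 more) — out
B: only beet; none excluded — OK
C: has brown sugar, so not paleo — no
D: has egg, so not egg-free — no
E: has hazelnut, so not tree-nut-free — no
F: has fish sauce, so not fish-free — reject
G: has barley, so not kosher-for-Passover; has barley, so not paleo — reject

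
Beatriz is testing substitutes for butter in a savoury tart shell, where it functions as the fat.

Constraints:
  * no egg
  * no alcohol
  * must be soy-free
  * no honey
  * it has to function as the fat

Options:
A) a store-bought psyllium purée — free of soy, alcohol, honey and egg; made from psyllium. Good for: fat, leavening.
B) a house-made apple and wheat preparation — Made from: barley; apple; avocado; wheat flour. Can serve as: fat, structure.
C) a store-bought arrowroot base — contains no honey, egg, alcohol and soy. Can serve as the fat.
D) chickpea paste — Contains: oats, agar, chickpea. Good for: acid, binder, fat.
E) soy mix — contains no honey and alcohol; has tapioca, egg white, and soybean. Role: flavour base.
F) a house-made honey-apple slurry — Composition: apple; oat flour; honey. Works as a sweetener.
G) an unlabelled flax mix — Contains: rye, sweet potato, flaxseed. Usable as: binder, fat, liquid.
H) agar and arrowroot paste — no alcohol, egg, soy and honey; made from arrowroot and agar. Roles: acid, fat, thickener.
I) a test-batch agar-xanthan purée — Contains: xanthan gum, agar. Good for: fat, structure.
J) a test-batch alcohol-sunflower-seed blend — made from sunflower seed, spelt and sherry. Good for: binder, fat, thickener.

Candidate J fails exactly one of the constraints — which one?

usable as a fat: satisfied
egg-free: satisfied
honey-free: satisfied
alcohol-free: has sherry — fails
soy-free: satisfied

alcohol-free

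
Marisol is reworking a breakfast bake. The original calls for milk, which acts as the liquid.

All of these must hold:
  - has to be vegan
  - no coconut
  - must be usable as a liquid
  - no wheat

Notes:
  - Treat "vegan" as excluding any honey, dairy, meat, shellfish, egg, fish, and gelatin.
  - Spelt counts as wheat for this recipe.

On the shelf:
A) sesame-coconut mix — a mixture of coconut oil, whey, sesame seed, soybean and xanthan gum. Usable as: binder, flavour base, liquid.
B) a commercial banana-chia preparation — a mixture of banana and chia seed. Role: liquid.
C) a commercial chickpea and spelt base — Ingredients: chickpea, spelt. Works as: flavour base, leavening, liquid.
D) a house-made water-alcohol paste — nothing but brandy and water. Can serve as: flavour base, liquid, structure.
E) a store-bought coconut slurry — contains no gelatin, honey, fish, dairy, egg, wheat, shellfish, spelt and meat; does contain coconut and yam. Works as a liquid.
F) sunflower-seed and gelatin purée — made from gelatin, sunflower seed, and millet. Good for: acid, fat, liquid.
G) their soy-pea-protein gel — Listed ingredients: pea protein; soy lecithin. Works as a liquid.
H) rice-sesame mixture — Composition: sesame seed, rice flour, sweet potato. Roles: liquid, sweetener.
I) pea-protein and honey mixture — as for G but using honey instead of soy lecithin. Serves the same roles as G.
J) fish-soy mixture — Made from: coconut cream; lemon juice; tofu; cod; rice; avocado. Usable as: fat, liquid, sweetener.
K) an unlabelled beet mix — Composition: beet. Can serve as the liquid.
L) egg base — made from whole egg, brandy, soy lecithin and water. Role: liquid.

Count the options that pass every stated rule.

5

A: has whey, so not vegan; has coconut oil, so not coconut-free — no
B: only banana and chia seed; none excluded — keep
C: has spelt, so not wheat-free — no
D: only brandy and water; none excluded — valid
E: has coconut, so not coconut-free — reject
F: has gelatin, so not vegan — reject
G: every rule checks out — OK
H: every rule checks out — OK
I: has honey, so not vegan — out
J: has cod, so not vegan; has coconut cream, so not coconut-free — out
K: works as a liquid, no coconut, wheat-free — OK
L: has whole egg, so not vegan — reject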